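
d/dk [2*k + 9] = 2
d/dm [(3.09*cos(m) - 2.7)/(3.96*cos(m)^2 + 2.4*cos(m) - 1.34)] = (12.2364*cos(m)^2 - 21.384*cos(m) - 2.3394)*sin(m)/(15.6816*cos(m)^4 + 19.008*cos(m)^3 - 4.8528*cos(m)^2 - 6.432*cos(m) + 1.7956)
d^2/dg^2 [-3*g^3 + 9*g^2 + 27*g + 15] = 18 - 18*g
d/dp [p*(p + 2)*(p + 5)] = 3*p^2 + 14*p + 10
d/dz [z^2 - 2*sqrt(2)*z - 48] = 2*z - 2*sqrt(2)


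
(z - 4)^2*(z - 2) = z^3 - 10*z^2 + 32*z - 32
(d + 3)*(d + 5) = d^2 + 8*d + 15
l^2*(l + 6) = l^3 + 6*l^2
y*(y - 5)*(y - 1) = y^3 - 6*y^2 + 5*y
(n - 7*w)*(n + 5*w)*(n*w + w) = n^3*w - 2*n^2*w^2 + n^2*w - 35*n*w^3 - 2*n*w^2 - 35*w^3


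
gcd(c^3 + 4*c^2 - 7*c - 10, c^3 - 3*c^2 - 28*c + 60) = c^2 + 3*c - 10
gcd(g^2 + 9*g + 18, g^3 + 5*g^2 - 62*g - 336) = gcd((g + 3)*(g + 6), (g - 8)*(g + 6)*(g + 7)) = g + 6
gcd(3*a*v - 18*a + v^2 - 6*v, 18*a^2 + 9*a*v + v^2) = 3*a + v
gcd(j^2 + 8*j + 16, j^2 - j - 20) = j + 4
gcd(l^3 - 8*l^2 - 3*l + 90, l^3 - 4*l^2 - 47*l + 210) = l^2 - 11*l + 30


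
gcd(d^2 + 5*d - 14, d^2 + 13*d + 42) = d + 7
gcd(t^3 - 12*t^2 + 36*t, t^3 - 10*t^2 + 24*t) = t^2 - 6*t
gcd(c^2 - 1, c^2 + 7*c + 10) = 1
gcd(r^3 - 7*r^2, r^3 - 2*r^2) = r^2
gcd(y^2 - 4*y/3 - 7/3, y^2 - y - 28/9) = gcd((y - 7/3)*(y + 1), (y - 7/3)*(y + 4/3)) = y - 7/3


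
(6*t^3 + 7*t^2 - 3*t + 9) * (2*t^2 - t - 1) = 12*t^5 + 8*t^4 - 19*t^3 + 14*t^2 - 6*t - 9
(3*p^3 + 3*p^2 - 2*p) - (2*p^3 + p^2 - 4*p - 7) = p^3 + 2*p^2 + 2*p + 7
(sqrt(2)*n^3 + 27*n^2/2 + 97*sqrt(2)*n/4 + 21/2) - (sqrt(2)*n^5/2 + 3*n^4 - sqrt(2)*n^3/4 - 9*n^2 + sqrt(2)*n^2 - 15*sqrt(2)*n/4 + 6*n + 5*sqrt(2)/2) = -sqrt(2)*n^5/2 - 3*n^4 + 5*sqrt(2)*n^3/4 - sqrt(2)*n^2 + 45*n^2/2 - 6*n + 28*sqrt(2)*n - 5*sqrt(2)/2 + 21/2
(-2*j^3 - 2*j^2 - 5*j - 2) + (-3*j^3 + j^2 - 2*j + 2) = -5*j^3 - j^2 - 7*j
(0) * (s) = 0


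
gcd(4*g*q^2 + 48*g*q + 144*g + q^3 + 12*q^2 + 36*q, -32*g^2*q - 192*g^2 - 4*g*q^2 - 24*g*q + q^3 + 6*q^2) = 4*g*q + 24*g + q^2 + 6*q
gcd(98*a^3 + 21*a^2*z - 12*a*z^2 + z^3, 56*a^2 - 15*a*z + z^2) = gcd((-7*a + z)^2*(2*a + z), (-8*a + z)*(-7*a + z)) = -7*a + z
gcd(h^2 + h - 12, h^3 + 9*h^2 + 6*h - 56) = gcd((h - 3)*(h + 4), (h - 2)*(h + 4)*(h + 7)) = h + 4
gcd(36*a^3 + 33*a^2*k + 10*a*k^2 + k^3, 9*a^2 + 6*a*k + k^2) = 9*a^2 + 6*a*k + k^2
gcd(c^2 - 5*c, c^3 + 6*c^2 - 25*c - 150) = c - 5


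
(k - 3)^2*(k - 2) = k^3 - 8*k^2 + 21*k - 18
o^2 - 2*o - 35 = (o - 7)*(o + 5)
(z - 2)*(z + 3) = z^2 + z - 6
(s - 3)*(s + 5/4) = s^2 - 7*s/4 - 15/4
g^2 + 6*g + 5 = (g + 1)*(g + 5)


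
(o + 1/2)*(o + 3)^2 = o^3 + 13*o^2/2 + 12*o + 9/2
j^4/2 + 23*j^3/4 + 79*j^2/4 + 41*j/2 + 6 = (j/2 + 1/2)*(j + 1/2)*(j + 4)*(j + 6)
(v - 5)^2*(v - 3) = v^3 - 13*v^2 + 55*v - 75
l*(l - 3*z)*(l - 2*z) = l^3 - 5*l^2*z + 6*l*z^2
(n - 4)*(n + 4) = n^2 - 16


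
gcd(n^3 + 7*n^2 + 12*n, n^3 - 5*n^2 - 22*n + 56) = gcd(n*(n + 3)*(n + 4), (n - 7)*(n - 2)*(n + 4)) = n + 4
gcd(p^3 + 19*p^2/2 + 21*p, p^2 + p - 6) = 1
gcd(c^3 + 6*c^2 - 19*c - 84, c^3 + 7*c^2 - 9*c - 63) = c^2 + 10*c + 21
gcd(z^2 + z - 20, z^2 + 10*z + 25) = z + 5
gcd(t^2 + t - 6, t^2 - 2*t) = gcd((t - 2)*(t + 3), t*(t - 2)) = t - 2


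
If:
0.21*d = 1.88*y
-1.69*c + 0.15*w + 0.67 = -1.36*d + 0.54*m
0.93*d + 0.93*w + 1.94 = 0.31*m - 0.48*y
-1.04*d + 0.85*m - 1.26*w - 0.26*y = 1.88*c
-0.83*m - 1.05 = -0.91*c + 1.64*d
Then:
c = 1.17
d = 0.75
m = -1.46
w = -3.37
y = 0.08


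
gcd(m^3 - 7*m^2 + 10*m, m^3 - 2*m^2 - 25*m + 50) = m^2 - 7*m + 10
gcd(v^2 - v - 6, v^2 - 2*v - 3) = v - 3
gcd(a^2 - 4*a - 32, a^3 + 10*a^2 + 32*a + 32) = a + 4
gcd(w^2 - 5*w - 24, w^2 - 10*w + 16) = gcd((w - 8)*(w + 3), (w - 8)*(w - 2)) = w - 8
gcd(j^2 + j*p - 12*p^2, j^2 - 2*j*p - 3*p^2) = -j + 3*p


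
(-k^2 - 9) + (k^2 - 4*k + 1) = -4*k - 8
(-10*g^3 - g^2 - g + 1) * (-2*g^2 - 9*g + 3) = 20*g^5 + 92*g^4 - 19*g^3 + 4*g^2 - 12*g + 3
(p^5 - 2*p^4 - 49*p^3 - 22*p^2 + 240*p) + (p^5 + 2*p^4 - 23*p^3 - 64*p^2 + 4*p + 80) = 2*p^5 - 72*p^3 - 86*p^2 + 244*p + 80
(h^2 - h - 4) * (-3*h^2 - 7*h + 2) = -3*h^4 - 4*h^3 + 21*h^2 + 26*h - 8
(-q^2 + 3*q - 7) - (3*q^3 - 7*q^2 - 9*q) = -3*q^3 + 6*q^2 + 12*q - 7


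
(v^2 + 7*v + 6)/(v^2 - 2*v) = (v^2 + 7*v + 6)/(v*(v - 2))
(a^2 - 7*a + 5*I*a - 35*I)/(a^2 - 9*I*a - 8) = (a^2 + a*(-7 + 5*I) - 35*I)/(a^2 - 9*I*a - 8)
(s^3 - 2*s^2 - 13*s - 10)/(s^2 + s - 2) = (s^2 - 4*s - 5)/(s - 1)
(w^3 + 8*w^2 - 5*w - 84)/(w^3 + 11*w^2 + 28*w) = (w - 3)/w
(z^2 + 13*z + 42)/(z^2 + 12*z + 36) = (z + 7)/(z + 6)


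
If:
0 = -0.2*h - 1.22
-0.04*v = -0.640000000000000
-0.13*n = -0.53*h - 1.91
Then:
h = -6.10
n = -10.18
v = 16.00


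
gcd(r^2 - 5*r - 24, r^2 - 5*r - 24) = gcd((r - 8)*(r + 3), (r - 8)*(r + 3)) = r^2 - 5*r - 24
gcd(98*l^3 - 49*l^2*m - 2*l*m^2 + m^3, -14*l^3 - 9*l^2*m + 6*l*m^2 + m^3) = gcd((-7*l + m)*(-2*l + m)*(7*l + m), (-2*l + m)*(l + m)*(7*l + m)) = 14*l^2 - 5*l*m - m^2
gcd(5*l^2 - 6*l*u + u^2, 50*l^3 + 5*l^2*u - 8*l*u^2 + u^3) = -5*l + u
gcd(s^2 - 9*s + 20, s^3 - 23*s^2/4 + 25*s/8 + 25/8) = s - 5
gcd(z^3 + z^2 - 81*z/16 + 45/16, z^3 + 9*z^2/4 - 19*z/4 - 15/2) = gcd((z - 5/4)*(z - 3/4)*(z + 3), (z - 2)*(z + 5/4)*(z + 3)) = z + 3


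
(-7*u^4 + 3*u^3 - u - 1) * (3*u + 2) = -21*u^5 - 5*u^4 + 6*u^3 - 3*u^2 - 5*u - 2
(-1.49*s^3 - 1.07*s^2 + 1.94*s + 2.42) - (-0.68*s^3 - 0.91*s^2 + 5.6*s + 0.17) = -0.81*s^3 - 0.16*s^2 - 3.66*s + 2.25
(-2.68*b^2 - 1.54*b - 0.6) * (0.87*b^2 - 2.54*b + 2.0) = -2.3316*b^4 + 5.4674*b^3 - 1.9704*b^2 - 1.556*b - 1.2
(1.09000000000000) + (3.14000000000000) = 4.23000000000000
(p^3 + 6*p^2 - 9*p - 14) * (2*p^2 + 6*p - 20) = 2*p^5 + 18*p^4 - 2*p^3 - 202*p^2 + 96*p + 280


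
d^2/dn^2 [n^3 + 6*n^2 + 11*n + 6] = 6*n + 12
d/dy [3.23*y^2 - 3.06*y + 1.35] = 6.46*y - 3.06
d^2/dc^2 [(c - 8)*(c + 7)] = 2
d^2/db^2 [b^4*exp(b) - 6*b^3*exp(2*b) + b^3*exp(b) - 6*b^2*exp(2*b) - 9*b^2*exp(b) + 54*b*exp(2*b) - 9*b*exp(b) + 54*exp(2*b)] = (b^4 - 24*b^3*exp(b) + 9*b^3 - 96*b^2*exp(b) + 9*b^2 + 132*b*exp(b) - 39*b + 420*exp(b) - 36)*exp(b)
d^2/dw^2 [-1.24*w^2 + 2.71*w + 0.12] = -2.48000000000000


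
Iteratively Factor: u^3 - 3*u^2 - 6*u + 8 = (u - 4)*(u^2 + u - 2) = (u - 4)*(u + 2)*(u - 1)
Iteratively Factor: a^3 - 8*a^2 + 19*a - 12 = (a - 1)*(a^2 - 7*a + 12) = (a - 4)*(a - 1)*(a - 3)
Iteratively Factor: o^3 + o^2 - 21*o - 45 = (o + 3)*(o^2 - 2*o - 15) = (o + 3)^2*(o - 5)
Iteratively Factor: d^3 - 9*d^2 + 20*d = (d - 4)*(d^2 - 5*d) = d*(d - 4)*(d - 5)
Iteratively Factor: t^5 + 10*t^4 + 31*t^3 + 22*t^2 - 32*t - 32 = (t - 1)*(t^4 + 11*t^3 + 42*t^2 + 64*t + 32) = (t - 1)*(t + 2)*(t^3 + 9*t^2 + 24*t + 16) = (t - 1)*(t + 1)*(t + 2)*(t^2 + 8*t + 16) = (t - 1)*(t + 1)*(t + 2)*(t + 4)*(t + 4)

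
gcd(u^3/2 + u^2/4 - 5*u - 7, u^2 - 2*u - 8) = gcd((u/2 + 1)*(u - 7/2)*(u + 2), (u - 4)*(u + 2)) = u + 2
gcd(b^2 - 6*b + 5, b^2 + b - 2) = b - 1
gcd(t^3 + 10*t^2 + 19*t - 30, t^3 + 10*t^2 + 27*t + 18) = t + 6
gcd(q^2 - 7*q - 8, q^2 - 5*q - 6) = q + 1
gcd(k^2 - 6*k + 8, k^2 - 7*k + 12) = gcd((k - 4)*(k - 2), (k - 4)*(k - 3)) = k - 4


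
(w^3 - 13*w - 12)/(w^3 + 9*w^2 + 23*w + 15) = (w - 4)/(w + 5)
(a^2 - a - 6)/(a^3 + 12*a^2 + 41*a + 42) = (a - 3)/(a^2 + 10*a + 21)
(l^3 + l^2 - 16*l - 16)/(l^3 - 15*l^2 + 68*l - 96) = (l^2 + 5*l + 4)/(l^2 - 11*l + 24)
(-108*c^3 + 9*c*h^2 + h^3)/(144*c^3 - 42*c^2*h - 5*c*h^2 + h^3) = (-6*c - h)/(8*c - h)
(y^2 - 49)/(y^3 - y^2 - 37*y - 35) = (y + 7)/(y^2 + 6*y + 5)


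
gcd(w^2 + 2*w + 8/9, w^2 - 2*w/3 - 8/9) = w + 2/3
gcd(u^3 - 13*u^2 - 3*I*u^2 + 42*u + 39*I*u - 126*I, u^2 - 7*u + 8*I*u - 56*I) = u - 7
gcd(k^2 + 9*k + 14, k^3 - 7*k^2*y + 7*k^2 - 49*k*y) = k + 7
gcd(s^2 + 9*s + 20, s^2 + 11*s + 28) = s + 4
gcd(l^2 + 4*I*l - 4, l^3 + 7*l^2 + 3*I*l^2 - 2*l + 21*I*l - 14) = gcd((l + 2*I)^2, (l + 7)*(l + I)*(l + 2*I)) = l + 2*I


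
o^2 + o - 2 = (o - 1)*(o + 2)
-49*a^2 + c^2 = (-7*a + c)*(7*a + c)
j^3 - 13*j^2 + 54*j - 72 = (j - 6)*(j - 4)*(j - 3)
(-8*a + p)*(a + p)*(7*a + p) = -56*a^3 - 57*a^2*p + p^3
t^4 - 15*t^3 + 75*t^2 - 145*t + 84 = (t - 7)*(t - 4)*(t - 3)*(t - 1)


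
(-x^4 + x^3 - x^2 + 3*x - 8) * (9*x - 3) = -9*x^5 + 12*x^4 - 12*x^3 + 30*x^2 - 81*x + 24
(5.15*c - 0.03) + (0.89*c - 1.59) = 6.04*c - 1.62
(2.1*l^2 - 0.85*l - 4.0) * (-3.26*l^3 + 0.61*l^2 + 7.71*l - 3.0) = -6.846*l^5 + 4.052*l^4 + 28.7125*l^3 - 15.2935*l^2 - 28.29*l + 12.0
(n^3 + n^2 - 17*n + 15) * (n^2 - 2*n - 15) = n^5 - n^4 - 34*n^3 + 34*n^2 + 225*n - 225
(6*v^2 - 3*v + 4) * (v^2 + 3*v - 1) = 6*v^4 + 15*v^3 - 11*v^2 + 15*v - 4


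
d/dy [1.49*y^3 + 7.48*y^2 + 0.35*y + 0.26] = 4.47*y^2 + 14.96*y + 0.35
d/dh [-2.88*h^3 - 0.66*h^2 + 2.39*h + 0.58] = -8.64*h^2 - 1.32*h + 2.39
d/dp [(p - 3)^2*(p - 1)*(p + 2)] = 4*p^3 - 15*p^2 + 2*p + 21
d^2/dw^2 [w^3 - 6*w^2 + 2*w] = 6*w - 12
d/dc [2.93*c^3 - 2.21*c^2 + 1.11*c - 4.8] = 8.79*c^2 - 4.42*c + 1.11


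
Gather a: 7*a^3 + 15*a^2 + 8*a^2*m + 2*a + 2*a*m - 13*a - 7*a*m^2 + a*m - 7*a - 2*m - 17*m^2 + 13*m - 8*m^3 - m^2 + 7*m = 7*a^3 + a^2*(8*m + 15) + a*(-7*m^2 + 3*m - 18) - 8*m^3 - 18*m^2 + 18*m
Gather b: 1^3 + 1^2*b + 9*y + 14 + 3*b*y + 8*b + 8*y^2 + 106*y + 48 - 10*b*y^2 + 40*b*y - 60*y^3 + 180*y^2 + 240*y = b*(-10*y^2 + 43*y + 9) - 60*y^3 + 188*y^2 + 355*y + 63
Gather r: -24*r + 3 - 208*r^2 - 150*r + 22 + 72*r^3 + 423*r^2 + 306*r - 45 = 72*r^3 + 215*r^2 + 132*r - 20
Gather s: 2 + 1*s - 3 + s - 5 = 2*s - 6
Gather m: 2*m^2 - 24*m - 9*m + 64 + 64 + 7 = 2*m^2 - 33*m + 135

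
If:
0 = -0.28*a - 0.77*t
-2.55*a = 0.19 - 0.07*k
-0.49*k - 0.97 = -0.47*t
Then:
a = -0.13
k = -1.94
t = 0.05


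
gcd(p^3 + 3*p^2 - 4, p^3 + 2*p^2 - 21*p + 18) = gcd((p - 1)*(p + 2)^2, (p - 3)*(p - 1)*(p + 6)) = p - 1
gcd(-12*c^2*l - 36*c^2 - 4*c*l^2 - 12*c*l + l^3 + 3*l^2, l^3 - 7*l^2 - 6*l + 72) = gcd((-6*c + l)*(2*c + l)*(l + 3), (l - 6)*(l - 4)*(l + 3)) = l + 3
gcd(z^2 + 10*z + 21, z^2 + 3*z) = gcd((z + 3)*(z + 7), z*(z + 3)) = z + 3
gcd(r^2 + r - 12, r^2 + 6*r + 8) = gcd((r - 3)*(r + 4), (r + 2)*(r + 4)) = r + 4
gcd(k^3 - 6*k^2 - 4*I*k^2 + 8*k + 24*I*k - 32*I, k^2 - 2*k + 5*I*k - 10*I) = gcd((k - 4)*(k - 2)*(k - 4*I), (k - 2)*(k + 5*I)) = k - 2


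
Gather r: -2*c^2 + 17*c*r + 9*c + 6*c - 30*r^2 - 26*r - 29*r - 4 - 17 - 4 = -2*c^2 + 15*c - 30*r^2 + r*(17*c - 55) - 25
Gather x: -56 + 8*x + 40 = 8*x - 16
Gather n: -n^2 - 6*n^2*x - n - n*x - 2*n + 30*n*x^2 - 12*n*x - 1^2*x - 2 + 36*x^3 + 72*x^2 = n^2*(-6*x - 1) + n*(30*x^2 - 13*x - 3) + 36*x^3 + 72*x^2 - x - 2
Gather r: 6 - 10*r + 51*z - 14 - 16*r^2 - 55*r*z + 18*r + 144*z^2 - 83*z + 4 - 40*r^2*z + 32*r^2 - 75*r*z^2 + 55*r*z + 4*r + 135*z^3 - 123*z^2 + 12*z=r^2*(16 - 40*z) + r*(12 - 75*z^2) + 135*z^3 + 21*z^2 - 20*z - 4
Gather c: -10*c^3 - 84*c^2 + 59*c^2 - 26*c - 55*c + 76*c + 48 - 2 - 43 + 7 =-10*c^3 - 25*c^2 - 5*c + 10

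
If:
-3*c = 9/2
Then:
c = -3/2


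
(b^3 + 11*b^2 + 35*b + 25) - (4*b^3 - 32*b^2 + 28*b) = -3*b^3 + 43*b^2 + 7*b + 25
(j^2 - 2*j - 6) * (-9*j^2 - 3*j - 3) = -9*j^4 + 15*j^3 + 57*j^2 + 24*j + 18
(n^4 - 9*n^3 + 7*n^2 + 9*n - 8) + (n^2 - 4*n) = n^4 - 9*n^3 + 8*n^2 + 5*n - 8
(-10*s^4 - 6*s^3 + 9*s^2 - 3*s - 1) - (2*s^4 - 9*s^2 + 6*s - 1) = -12*s^4 - 6*s^3 + 18*s^2 - 9*s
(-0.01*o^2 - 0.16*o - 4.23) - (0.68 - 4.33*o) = -0.01*o^2 + 4.17*o - 4.91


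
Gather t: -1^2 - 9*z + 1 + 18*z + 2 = 9*z + 2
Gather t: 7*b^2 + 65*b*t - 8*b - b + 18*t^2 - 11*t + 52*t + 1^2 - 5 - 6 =7*b^2 - 9*b + 18*t^2 + t*(65*b + 41) - 10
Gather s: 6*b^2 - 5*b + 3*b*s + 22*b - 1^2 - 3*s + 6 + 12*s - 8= 6*b^2 + 17*b + s*(3*b + 9) - 3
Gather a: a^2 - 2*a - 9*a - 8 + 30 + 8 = a^2 - 11*a + 30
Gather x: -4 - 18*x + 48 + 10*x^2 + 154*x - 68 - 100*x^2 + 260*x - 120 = -90*x^2 + 396*x - 144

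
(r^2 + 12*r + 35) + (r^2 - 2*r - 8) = 2*r^2 + 10*r + 27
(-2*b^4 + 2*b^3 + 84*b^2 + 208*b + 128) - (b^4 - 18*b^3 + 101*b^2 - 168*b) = -3*b^4 + 20*b^3 - 17*b^2 + 376*b + 128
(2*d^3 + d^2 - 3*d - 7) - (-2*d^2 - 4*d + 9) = 2*d^3 + 3*d^2 + d - 16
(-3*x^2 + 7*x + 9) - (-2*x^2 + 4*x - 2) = -x^2 + 3*x + 11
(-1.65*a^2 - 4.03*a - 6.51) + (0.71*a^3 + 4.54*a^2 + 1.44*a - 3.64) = 0.71*a^3 + 2.89*a^2 - 2.59*a - 10.15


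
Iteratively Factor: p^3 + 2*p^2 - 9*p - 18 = (p - 3)*(p^2 + 5*p + 6) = (p - 3)*(p + 3)*(p + 2)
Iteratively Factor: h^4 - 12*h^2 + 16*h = (h + 4)*(h^3 - 4*h^2 + 4*h) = (h - 2)*(h + 4)*(h^2 - 2*h) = (h - 2)^2*(h + 4)*(h)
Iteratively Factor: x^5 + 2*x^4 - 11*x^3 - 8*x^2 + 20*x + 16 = (x - 2)*(x^4 + 4*x^3 - 3*x^2 - 14*x - 8) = (x - 2)*(x + 1)*(x^3 + 3*x^2 - 6*x - 8) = (x - 2)^2*(x + 1)*(x^2 + 5*x + 4) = (x - 2)^2*(x + 1)*(x + 4)*(x + 1)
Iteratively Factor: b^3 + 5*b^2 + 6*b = (b)*(b^2 + 5*b + 6) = b*(b + 2)*(b + 3)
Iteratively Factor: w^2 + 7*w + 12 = (w + 4)*(w + 3)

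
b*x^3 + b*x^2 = x^2*(b*x + b)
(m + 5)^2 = m^2 + 10*m + 25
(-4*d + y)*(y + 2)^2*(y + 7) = -4*d*y^3 - 44*d*y^2 - 128*d*y - 112*d + y^4 + 11*y^3 + 32*y^2 + 28*y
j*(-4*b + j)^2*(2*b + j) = 32*b^3*j - 6*b*j^3 + j^4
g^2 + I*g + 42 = (g - 6*I)*(g + 7*I)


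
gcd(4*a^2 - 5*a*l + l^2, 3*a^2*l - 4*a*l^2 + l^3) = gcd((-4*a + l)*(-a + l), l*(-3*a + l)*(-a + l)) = a - l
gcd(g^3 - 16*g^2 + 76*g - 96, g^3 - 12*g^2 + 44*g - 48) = g^2 - 8*g + 12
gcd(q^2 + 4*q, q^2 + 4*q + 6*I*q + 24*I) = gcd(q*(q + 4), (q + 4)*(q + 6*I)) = q + 4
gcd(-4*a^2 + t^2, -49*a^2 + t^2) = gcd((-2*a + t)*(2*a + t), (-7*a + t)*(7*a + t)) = 1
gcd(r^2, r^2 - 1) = 1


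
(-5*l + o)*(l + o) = -5*l^2 - 4*l*o + o^2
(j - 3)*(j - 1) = j^2 - 4*j + 3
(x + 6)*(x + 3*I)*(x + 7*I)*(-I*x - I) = -I*x^4 + 10*x^3 - 7*I*x^3 + 70*x^2 + 15*I*x^2 + 60*x + 147*I*x + 126*I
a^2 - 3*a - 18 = (a - 6)*(a + 3)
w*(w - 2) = w^2 - 2*w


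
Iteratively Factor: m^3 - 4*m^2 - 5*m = (m)*(m^2 - 4*m - 5) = m*(m - 5)*(m + 1)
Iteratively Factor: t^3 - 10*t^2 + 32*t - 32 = (t - 4)*(t^2 - 6*t + 8) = (t - 4)*(t - 2)*(t - 4)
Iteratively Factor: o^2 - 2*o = (o - 2)*(o)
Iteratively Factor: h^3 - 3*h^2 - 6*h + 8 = (h - 4)*(h^2 + h - 2) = (h - 4)*(h + 2)*(h - 1)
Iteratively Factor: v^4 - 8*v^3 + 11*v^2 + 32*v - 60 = (v + 2)*(v^3 - 10*v^2 + 31*v - 30) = (v - 5)*(v + 2)*(v^2 - 5*v + 6) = (v - 5)*(v - 2)*(v + 2)*(v - 3)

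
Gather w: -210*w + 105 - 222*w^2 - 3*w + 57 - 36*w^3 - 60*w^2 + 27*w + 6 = -36*w^3 - 282*w^2 - 186*w + 168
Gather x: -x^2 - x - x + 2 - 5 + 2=-x^2 - 2*x - 1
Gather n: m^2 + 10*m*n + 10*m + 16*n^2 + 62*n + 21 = m^2 + 10*m + 16*n^2 + n*(10*m + 62) + 21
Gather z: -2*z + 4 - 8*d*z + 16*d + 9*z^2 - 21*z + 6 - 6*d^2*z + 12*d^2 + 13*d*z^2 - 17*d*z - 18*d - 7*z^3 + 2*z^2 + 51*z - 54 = 12*d^2 - 2*d - 7*z^3 + z^2*(13*d + 11) + z*(-6*d^2 - 25*d + 28) - 44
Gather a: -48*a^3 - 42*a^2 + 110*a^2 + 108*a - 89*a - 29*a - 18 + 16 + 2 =-48*a^3 + 68*a^2 - 10*a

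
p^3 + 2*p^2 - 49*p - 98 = (p - 7)*(p + 2)*(p + 7)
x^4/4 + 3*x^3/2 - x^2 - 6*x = x*(x/4 + 1/2)*(x - 2)*(x + 6)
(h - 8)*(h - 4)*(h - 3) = h^3 - 15*h^2 + 68*h - 96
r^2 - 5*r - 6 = (r - 6)*(r + 1)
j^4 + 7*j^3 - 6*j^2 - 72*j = j*(j - 3)*(j + 4)*(j + 6)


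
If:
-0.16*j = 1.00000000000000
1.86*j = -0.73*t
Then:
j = -6.25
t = 15.92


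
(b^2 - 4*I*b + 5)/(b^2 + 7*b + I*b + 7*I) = (b - 5*I)/(b + 7)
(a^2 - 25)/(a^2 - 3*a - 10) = (a + 5)/(a + 2)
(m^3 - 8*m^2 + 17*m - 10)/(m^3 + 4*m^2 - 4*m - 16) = (m^2 - 6*m + 5)/(m^2 + 6*m + 8)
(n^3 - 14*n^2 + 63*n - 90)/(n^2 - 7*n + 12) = (n^2 - 11*n + 30)/(n - 4)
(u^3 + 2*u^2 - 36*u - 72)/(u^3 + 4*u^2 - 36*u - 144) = (u + 2)/(u + 4)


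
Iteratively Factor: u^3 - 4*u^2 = (u)*(u^2 - 4*u) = u^2*(u - 4)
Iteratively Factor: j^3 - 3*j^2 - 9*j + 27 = (j - 3)*(j^2 - 9) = (j - 3)^2*(j + 3)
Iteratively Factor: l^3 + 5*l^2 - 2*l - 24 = (l + 4)*(l^2 + l - 6) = (l - 2)*(l + 4)*(l + 3)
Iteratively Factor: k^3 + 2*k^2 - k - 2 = (k + 2)*(k^2 - 1) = (k - 1)*(k + 2)*(k + 1)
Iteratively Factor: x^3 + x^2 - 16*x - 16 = (x - 4)*(x^2 + 5*x + 4) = (x - 4)*(x + 4)*(x + 1)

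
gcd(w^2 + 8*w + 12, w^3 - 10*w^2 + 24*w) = 1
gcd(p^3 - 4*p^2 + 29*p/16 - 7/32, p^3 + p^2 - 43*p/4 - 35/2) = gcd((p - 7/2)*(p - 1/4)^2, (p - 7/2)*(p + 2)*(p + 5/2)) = p - 7/2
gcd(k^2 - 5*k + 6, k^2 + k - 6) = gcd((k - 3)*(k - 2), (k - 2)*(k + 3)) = k - 2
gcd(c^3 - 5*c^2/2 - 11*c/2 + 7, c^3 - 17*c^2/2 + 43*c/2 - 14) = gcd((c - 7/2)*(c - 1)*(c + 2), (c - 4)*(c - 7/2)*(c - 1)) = c^2 - 9*c/2 + 7/2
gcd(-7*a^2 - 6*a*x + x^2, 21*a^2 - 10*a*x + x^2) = -7*a + x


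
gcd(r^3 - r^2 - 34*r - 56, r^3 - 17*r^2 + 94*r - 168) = r - 7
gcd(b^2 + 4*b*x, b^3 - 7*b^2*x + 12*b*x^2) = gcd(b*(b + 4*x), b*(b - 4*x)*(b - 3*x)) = b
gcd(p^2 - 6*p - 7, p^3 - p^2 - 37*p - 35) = p^2 - 6*p - 7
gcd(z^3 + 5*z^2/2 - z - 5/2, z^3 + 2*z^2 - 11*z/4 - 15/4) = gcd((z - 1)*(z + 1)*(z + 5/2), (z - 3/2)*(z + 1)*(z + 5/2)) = z^2 + 7*z/2 + 5/2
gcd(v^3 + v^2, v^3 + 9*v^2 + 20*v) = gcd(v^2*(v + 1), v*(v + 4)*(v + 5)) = v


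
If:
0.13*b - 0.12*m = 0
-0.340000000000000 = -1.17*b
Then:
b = 0.29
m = 0.31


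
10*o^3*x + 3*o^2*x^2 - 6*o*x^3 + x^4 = x*(-5*o + x)*(-2*o + x)*(o + x)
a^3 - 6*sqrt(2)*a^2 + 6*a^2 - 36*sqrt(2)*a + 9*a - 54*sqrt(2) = (a + 3)^2*(a - 6*sqrt(2))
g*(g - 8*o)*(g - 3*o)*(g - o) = g^4 - 12*g^3*o + 35*g^2*o^2 - 24*g*o^3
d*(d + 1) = d^2 + d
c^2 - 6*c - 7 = (c - 7)*(c + 1)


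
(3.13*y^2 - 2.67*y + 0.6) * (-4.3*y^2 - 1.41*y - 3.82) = -13.459*y^4 + 7.0677*y^3 - 10.7719*y^2 + 9.3534*y - 2.292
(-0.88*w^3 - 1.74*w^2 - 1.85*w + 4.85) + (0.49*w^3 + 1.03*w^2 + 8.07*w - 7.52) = -0.39*w^3 - 0.71*w^2 + 6.22*w - 2.67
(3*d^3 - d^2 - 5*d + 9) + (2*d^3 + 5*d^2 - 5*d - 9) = 5*d^3 + 4*d^2 - 10*d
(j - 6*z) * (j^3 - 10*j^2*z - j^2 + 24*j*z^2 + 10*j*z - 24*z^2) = j^4 - 16*j^3*z - j^3 + 84*j^2*z^2 + 16*j^2*z - 144*j*z^3 - 84*j*z^2 + 144*z^3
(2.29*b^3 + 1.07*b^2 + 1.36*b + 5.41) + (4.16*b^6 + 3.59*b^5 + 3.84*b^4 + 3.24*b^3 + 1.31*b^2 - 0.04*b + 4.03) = 4.16*b^6 + 3.59*b^5 + 3.84*b^4 + 5.53*b^3 + 2.38*b^2 + 1.32*b + 9.44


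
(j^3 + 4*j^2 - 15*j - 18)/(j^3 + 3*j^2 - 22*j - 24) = (j - 3)/(j - 4)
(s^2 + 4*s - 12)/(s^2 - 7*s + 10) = (s + 6)/(s - 5)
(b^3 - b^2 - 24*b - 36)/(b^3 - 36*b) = (b^2 + 5*b + 6)/(b*(b + 6))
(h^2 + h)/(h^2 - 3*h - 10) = h*(h + 1)/(h^2 - 3*h - 10)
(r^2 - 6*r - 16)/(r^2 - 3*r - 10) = (r - 8)/(r - 5)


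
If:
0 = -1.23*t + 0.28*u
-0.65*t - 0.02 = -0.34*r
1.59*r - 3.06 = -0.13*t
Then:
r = 1.85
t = 0.94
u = 4.11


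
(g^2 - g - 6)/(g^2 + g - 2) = (g - 3)/(g - 1)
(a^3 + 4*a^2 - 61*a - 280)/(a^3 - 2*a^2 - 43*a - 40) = (a + 7)/(a + 1)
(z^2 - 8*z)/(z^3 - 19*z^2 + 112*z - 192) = z/(z^2 - 11*z + 24)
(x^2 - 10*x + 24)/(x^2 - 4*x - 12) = (x - 4)/(x + 2)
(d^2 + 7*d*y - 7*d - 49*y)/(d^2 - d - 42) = (d + 7*y)/(d + 6)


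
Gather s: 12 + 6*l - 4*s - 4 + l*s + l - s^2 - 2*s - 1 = 7*l - s^2 + s*(l - 6) + 7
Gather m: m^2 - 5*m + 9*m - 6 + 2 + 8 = m^2 + 4*m + 4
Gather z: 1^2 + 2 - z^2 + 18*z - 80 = -z^2 + 18*z - 77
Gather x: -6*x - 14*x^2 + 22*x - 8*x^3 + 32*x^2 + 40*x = -8*x^3 + 18*x^2 + 56*x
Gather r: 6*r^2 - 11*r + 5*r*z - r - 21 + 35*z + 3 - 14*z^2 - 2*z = 6*r^2 + r*(5*z - 12) - 14*z^2 + 33*z - 18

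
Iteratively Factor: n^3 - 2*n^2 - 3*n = (n + 1)*(n^2 - 3*n) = n*(n + 1)*(n - 3)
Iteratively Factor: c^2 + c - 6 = (c + 3)*(c - 2)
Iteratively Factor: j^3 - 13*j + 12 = (j + 4)*(j^2 - 4*j + 3) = (j - 3)*(j + 4)*(j - 1)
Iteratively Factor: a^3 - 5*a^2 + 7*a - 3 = (a - 1)*(a^2 - 4*a + 3) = (a - 3)*(a - 1)*(a - 1)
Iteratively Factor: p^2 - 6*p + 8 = (p - 2)*(p - 4)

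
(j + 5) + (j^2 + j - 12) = j^2 + 2*j - 7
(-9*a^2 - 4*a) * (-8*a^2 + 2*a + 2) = 72*a^4 + 14*a^3 - 26*a^2 - 8*a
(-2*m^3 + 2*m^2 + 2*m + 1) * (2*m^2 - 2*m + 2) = -4*m^5 + 8*m^4 - 4*m^3 + 2*m^2 + 2*m + 2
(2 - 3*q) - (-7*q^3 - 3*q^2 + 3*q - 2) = 7*q^3 + 3*q^2 - 6*q + 4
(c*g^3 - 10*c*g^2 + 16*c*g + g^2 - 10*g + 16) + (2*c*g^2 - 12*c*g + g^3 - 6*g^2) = c*g^3 - 8*c*g^2 + 4*c*g + g^3 - 5*g^2 - 10*g + 16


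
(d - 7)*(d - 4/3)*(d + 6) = d^3 - 7*d^2/3 - 122*d/3 + 56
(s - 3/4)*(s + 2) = s^2 + 5*s/4 - 3/2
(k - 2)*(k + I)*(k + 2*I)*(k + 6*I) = k^4 - 2*k^3 + 9*I*k^3 - 20*k^2 - 18*I*k^2 + 40*k - 12*I*k + 24*I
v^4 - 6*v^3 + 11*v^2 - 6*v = v*(v - 3)*(v - 2)*(v - 1)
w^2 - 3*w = w*(w - 3)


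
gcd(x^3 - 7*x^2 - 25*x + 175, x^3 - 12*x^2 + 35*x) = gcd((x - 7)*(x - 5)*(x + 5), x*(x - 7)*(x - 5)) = x^2 - 12*x + 35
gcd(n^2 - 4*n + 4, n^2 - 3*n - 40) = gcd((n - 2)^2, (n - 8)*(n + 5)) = 1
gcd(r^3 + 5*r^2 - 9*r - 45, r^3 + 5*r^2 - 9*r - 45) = r^3 + 5*r^2 - 9*r - 45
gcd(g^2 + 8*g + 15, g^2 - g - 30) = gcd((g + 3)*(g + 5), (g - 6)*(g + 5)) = g + 5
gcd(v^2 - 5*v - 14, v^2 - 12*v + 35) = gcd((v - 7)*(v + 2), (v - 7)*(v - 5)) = v - 7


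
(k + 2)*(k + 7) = k^2 + 9*k + 14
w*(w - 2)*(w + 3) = w^3 + w^2 - 6*w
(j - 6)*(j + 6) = j^2 - 36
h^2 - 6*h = h*(h - 6)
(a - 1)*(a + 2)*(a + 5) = a^3 + 6*a^2 + 3*a - 10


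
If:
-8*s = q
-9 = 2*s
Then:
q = 36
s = -9/2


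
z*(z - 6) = z^2 - 6*z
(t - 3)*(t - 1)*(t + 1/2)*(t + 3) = t^4 - t^3/2 - 19*t^2/2 + 9*t/2 + 9/2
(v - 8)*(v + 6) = v^2 - 2*v - 48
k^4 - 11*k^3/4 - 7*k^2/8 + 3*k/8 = k*(k - 3)*(k - 1/4)*(k + 1/2)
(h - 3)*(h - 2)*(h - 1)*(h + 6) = h^4 - 25*h^2 + 60*h - 36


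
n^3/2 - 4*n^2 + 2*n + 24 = (n/2 + 1)*(n - 6)*(n - 4)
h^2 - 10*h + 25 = (h - 5)^2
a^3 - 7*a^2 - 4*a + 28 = (a - 7)*(a - 2)*(a + 2)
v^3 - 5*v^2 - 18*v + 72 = (v - 6)*(v - 3)*(v + 4)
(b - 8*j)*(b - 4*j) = b^2 - 12*b*j + 32*j^2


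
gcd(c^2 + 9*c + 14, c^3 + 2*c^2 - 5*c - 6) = 1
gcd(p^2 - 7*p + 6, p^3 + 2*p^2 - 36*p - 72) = p - 6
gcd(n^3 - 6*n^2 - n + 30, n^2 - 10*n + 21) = n - 3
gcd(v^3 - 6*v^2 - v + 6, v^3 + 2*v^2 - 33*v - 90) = v - 6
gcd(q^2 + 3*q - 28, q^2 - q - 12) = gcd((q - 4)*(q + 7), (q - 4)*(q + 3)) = q - 4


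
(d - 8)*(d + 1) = d^2 - 7*d - 8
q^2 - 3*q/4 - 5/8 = (q - 5/4)*(q + 1/2)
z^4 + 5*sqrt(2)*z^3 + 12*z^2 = z^2*(z + 2*sqrt(2))*(z + 3*sqrt(2))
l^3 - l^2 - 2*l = l*(l - 2)*(l + 1)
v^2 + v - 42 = (v - 6)*(v + 7)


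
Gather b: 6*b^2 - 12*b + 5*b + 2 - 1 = 6*b^2 - 7*b + 1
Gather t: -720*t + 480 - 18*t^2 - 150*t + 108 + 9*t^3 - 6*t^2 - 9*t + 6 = 9*t^3 - 24*t^2 - 879*t + 594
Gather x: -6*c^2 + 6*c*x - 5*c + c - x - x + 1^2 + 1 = -6*c^2 - 4*c + x*(6*c - 2) + 2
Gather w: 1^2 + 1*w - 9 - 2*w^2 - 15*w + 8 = -2*w^2 - 14*w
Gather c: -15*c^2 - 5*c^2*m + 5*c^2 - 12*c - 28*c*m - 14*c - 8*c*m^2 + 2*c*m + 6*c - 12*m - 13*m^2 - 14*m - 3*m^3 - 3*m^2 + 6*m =c^2*(-5*m - 10) + c*(-8*m^2 - 26*m - 20) - 3*m^3 - 16*m^2 - 20*m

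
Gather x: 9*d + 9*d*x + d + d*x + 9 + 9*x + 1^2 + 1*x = 10*d + x*(10*d + 10) + 10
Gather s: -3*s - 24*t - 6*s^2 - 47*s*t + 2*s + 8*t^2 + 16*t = -6*s^2 + s*(-47*t - 1) + 8*t^2 - 8*t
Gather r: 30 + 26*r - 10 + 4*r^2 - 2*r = 4*r^2 + 24*r + 20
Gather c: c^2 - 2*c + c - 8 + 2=c^2 - c - 6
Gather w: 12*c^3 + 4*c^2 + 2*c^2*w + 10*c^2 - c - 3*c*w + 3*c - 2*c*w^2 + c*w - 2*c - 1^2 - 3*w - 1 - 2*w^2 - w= 12*c^3 + 14*c^2 + w^2*(-2*c - 2) + w*(2*c^2 - 2*c - 4) - 2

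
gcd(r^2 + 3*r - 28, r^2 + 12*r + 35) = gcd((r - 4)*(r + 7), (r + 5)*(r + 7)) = r + 7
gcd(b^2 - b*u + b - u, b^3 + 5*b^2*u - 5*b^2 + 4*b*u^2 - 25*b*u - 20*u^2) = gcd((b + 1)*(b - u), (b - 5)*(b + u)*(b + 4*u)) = 1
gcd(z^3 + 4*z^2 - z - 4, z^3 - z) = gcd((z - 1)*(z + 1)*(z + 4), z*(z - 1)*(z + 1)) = z^2 - 1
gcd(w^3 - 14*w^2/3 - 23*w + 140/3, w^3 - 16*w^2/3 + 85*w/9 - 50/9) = w - 5/3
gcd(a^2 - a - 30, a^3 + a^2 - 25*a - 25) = a + 5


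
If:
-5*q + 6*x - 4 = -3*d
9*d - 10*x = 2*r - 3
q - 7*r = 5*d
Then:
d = 362*x/359 - 113/359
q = 648*x/359 - 355/359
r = 30/359 - 166*x/359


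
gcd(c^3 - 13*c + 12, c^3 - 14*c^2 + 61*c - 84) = c - 3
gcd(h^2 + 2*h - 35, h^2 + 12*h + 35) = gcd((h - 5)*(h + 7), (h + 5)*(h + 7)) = h + 7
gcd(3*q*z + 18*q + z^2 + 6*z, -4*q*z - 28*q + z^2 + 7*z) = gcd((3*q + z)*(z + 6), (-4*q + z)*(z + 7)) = 1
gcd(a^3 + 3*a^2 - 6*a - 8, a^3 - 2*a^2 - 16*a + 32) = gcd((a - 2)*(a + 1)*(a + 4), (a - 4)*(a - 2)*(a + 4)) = a^2 + 2*a - 8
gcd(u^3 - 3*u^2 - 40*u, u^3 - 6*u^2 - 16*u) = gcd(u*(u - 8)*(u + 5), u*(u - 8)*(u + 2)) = u^2 - 8*u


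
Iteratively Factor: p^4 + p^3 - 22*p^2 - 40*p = (p - 5)*(p^3 + 6*p^2 + 8*p) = (p - 5)*(p + 4)*(p^2 + 2*p) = (p - 5)*(p + 2)*(p + 4)*(p)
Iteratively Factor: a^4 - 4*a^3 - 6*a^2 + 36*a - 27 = (a - 1)*(a^3 - 3*a^2 - 9*a + 27) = (a - 1)*(a + 3)*(a^2 - 6*a + 9) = (a - 3)*(a - 1)*(a + 3)*(a - 3)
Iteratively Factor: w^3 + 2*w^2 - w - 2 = (w - 1)*(w^2 + 3*w + 2) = (w - 1)*(w + 1)*(w + 2)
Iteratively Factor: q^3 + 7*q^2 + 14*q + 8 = (q + 1)*(q^2 + 6*q + 8) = (q + 1)*(q + 4)*(q + 2)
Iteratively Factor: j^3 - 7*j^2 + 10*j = (j)*(j^2 - 7*j + 10) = j*(j - 5)*(j - 2)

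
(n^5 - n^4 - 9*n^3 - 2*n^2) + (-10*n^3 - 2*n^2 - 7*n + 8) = n^5 - n^4 - 19*n^3 - 4*n^2 - 7*n + 8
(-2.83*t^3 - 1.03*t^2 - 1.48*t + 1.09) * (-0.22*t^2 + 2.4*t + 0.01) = 0.6226*t^5 - 6.5654*t^4 - 2.1747*t^3 - 3.8021*t^2 + 2.6012*t + 0.0109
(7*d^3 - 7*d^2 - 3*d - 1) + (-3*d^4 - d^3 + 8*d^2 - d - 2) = -3*d^4 + 6*d^3 + d^2 - 4*d - 3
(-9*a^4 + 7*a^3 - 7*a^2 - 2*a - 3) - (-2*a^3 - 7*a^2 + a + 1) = -9*a^4 + 9*a^3 - 3*a - 4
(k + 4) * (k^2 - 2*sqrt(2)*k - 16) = k^3 - 2*sqrt(2)*k^2 + 4*k^2 - 16*k - 8*sqrt(2)*k - 64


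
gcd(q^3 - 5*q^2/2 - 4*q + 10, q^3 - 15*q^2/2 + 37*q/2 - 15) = q^2 - 9*q/2 + 5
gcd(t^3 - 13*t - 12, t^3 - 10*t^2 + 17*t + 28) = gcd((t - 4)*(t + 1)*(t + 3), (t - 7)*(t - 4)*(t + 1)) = t^2 - 3*t - 4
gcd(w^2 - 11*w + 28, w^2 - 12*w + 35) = w - 7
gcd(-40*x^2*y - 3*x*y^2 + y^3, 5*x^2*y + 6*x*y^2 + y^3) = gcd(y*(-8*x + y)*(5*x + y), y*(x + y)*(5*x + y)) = 5*x*y + y^2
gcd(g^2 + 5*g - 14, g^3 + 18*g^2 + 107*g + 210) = g + 7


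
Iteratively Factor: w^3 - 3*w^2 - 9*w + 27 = (w - 3)*(w^2 - 9) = (w - 3)*(w + 3)*(w - 3)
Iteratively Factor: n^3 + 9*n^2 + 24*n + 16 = (n + 1)*(n^2 + 8*n + 16) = (n + 1)*(n + 4)*(n + 4)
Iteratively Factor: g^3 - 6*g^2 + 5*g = (g)*(g^2 - 6*g + 5) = g*(g - 5)*(g - 1)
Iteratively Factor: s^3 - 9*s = (s - 3)*(s^2 + 3*s) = (s - 3)*(s + 3)*(s)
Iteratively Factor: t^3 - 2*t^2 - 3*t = (t - 3)*(t^2 + t) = (t - 3)*(t + 1)*(t)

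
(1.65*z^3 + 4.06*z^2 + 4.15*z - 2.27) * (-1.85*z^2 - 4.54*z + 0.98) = -3.0525*z^5 - 15.002*z^4 - 24.4929*z^3 - 10.6627*z^2 + 14.3728*z - 2.2246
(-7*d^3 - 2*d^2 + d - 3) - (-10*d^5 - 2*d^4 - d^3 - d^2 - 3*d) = 10*d^5 + 2*d^4 - 6*d^3 - d^2 + 4*d - 3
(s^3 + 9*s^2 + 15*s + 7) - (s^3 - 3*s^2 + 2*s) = 12*s^2 + 13*s + 7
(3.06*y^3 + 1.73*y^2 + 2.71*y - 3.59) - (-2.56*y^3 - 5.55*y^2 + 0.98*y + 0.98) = 5.62*y^3 + 7.28*y^2 + 1.73*y - 4.57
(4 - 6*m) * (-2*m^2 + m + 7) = 12*m^3 - 14*m^2 - 38*m + 28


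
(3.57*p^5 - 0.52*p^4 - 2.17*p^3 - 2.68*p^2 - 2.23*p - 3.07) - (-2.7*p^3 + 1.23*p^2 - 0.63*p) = 3.57*p^5 - 0.52*p^4 + 0.53*p^3 - 3.91*p^2 - 1.6*p - 3.07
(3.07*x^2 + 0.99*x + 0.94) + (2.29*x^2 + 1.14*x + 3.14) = 5.36*x^2 + 2.13*x + 4.08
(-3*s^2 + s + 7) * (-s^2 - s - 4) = 3*s^4 + 2*s^3 + 4*s^2 - 11*s - 28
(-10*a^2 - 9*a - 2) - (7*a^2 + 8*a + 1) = -17*a^2 - 17*a - 3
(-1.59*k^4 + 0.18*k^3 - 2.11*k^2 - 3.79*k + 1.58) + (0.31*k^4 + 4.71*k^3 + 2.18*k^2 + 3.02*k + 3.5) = -1.28*k^4 + 4.89*k^3 + 0.0700000000000003*k^2 - 0.77*k + 5.08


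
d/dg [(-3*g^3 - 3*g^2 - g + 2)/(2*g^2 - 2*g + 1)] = (-6*g^4 + 12*g^3 - g^2 - 14*g + 3)/(4*g^4 - 8*g^3 + 8*g^2 - 4*g + 1)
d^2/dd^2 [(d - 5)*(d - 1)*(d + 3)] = 6*d - 6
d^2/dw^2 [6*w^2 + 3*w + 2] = 12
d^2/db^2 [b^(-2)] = 6/b^4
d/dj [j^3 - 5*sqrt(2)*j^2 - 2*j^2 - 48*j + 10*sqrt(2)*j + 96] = 3*j^2 - 10*sqrt(2)*j - 4*j - 48 + 10*sqrt(2)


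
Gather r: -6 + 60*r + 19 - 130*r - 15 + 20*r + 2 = -50*r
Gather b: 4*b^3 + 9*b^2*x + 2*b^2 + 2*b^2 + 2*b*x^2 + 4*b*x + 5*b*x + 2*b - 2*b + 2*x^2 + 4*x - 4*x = 4*b^3 + b^2*(9*x + 4) + b*(2*x^2 + 9*x) + 2*x^2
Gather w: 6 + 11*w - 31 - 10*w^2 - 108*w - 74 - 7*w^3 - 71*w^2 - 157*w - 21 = -7*w^3 - 81*w^2 - 254*w - 120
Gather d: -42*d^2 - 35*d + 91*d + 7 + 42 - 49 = -42*d^2 + 56*d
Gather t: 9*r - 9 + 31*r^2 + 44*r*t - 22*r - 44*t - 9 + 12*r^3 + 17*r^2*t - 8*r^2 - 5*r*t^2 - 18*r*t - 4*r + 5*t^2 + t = 12*r^3 + 23*r^2 - 17*r + t^2*(5 - 5*r) + t*(17*r^2 + 26*r - 43) - 18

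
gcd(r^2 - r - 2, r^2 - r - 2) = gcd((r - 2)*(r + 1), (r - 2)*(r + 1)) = r^2 - r - 2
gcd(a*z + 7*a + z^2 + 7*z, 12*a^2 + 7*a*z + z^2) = 1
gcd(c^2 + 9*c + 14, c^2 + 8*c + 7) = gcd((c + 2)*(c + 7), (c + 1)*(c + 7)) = c + 7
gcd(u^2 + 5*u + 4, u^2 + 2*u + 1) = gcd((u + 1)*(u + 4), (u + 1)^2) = u + 1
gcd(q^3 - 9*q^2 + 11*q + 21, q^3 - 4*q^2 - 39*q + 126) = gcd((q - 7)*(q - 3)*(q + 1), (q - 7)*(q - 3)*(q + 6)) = q^2 - 10*q + 21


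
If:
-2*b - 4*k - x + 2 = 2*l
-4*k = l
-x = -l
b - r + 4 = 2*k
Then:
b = 1 - x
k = -x/4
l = x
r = 5 - x/2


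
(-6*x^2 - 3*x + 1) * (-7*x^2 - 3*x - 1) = 42*x^4 + 39*x^3 + 8*x^2 - 1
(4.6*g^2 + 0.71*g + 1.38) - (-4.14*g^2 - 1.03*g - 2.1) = 8.74*g^2 + 1.74*g + 3.48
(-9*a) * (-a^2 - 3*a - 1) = 9*a^3 + 27*a^2 + 9*a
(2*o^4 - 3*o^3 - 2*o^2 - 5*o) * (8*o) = 16*o^5 - 24*o^4 - 16*o^3 - 40*o^2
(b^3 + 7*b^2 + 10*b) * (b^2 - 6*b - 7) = b^5 + b^4 - 39*b^3 - 109*b^2 - 70*b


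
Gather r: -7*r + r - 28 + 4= -6*r - 24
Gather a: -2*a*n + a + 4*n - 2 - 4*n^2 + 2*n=a*(1 - 2*n) - 4*n^2 + 6*n - 2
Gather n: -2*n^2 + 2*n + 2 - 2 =-2*n^2 + 2*n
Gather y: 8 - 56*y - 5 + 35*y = 3 - 21*y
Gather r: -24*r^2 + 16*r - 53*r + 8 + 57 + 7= -24*r^2 - 37*r + 72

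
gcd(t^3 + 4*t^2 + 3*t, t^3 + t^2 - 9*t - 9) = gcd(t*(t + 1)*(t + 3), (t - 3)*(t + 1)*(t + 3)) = t^2 + 4*t + 3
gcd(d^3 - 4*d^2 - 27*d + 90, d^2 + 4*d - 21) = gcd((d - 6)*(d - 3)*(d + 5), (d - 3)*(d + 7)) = d - 3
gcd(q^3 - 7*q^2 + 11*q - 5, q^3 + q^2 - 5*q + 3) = q^2 - 2*q + 1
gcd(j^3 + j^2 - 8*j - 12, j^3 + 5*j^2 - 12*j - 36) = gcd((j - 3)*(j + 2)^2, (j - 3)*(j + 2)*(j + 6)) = j^2 - j - 6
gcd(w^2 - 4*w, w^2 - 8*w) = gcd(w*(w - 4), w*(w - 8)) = w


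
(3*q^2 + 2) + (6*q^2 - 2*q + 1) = 9*q^2 - 2*q + 3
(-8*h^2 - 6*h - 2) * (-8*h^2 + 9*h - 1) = 64*h^4 - 24*h^3 - 30*h^2 - 12*h + 2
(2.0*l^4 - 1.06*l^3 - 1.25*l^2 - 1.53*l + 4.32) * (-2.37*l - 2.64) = -4.74*l^5 - 2.7678*l^4 + 5.7609*l^3 + 6.9261*l^2 - 6.1992*l - 11.4048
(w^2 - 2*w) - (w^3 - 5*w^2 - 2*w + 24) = -w^3 + 6*w^2 - 24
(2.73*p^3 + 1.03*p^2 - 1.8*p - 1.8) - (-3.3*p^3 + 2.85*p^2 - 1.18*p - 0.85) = 6.03*p^3 - 1.82*p^2 - 0.62*p - 0.95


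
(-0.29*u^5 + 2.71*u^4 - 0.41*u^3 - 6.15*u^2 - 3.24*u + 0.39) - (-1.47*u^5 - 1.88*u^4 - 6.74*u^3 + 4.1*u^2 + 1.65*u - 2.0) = 1.18*u^5 + 4.59*u^4 + 6.33*u^3 - 10.25*u^2 - 4.89*u + 2.39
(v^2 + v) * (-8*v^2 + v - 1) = -8*v^4 - 7*v^3 - v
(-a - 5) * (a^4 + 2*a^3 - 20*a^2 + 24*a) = -a^5 - 7*a^4 + 10*a^3 + 76*a^2 - 120*a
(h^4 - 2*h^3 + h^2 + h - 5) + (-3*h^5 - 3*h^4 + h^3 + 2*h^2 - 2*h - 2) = -3*h^5 - 2*h^4 - h^3 + 3*h^2 - h - 7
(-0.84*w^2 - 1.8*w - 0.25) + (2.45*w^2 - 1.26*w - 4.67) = 1.61*w^2 - 3.06*w - 4.92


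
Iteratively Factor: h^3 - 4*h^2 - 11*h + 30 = (h + 3)*(h^2 - 7*h + 10) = (h - 2)*(h + 3)*(h - 5)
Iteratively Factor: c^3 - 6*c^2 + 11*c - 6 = (c - 2)*(c^2 - 4*c + 3) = (c - 3)*(c - 2)*(c - 1)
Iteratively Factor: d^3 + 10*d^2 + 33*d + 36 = (d + 3)*(d^2 + 7*d + 12) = (d + 3)^2*(d + 4)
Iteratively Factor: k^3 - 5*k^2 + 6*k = (k - 3)*(k^2 - 2*k) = (k - 3)*(k - 2)*(k)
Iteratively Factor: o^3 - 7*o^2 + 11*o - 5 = (o - 1)*(o^2 - 6*o + 5) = (o - 5)*(o - 1)*(o - 1)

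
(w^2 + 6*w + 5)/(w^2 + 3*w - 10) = (w + 1)/(w - 2)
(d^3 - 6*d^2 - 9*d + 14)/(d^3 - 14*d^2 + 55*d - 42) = (d + 2)/(d - 6)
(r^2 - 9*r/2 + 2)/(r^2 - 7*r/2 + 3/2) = (r - 4)/(r - 3)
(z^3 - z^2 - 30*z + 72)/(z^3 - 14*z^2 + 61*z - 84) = (z + 6)/(z - 7)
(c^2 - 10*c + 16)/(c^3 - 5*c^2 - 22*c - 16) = (c - 2)/(c^2 + 3*c + 2)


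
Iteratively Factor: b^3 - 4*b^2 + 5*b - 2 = (b - 1)*(b^2 - 3*b + 2) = (b - 2)*(b - 1)*(b - 1)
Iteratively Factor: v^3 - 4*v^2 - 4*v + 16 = (v + 2)*(v^2 - 6*v + 8) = (v - 2)*(v + 2)*(v - 4)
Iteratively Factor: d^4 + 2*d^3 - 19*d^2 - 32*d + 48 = (d + 4)*(d^3 - 2*d^2 - 11*d + 12) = (d - 4)*(d + 4)*(d^2 + 2*d - 3) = (d - 4)*(d + 3)*(d + 4)*(d - 1)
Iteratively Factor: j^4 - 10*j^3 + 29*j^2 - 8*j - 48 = (j - 4)*(j^3 - 6*j^2 + 5*j + 12) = (j - 4)*(j - 3)*(j^2 - 3*j - 4) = (j - 4)^2*(j - 3)*(j + 1)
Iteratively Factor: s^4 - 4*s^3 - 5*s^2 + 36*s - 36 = (s + 3)*(s^3 - 7*s^2 + 16*s - 12) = (s - 3)*(s + 3)*(s^2 - 4*s + 4) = (s - 3)*(s - 2)*(s + 3)*(s - 2)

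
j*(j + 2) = j^2 + 2*j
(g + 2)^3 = g^3 + 6*g^2 + 12*g + 8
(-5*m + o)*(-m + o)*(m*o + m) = 5*m^3*o + 5*m^3 - 6*m^2*o^2 - 6*m^2*o + m*o^3 + m*o^2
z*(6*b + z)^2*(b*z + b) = 36*b^3*z^2 + 36*b^3*z + 12*b^2*z^3 + 12*b^2*z^2 + b*z^4 + b*z^3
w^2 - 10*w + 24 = (w - 6)*(w - 4)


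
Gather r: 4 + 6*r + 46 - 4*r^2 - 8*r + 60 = -4*r^2 - 2*r + 110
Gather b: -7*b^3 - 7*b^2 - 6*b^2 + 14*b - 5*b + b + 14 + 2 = -7*b^3 - 13*b^2 + 10*b + 16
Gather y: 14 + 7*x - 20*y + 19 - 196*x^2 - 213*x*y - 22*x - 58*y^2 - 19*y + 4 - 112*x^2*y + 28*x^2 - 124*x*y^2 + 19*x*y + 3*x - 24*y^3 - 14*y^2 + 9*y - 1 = -168*x^2 - 12*x - 24*y^3 + y^2*(-124*x - 72) + y*(-112*x^2 - 194*x - 30) + 36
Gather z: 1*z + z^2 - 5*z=z^2 - 4*z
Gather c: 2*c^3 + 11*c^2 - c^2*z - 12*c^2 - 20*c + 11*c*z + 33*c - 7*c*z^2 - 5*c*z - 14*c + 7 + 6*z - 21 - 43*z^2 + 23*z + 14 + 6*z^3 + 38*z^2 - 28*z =2*c^3 + c^2*(-z - 1) + c*(-7*z^2 + 6*z - 1) + 6*z^3 - 5*z^2 + z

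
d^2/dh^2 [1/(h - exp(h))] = (2*(1 - exp(h))^2 + (h - exp(h))*exp(h))/(h - exp(h))^3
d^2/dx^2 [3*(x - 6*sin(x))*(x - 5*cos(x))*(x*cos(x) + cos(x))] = -3*x^3*cos(x) - 18*x^2*sin(x) + 36*x^2*sin(2*x) - 3*x^2*cos(x) + 30*x^2*cos(2*x) - 69*x*sin(x)/2 + 96*x*sin(2*x) - 405*x*sin(3*x)/2 + 18*x*cos(x) - 42*x*cos(2*x) - 45*sin(x)/2 + 12*sin(2*x) - 405*sin(3*x)/2 + 51*cos(x) - 51*cos(2*x) + 135*cos(3*x) - 15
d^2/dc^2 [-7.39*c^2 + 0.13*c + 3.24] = -14.7800000000000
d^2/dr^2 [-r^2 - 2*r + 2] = -2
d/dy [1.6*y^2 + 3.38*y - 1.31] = 3.2*y + 3.38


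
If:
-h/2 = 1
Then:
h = -2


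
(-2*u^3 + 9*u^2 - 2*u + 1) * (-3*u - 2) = 6*u^4 - 23*u^3 - 12*u^2 + u - 2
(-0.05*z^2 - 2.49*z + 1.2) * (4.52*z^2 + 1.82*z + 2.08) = -0.226*z^4 - 11.3458*z^3 + 0.788199999999999*z^2 - 2.9952*z + 2.496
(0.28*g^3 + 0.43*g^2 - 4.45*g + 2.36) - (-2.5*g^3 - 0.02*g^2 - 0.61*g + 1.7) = 2.78*g^3 + 0.45*g^2 - 3.84*g + 0.66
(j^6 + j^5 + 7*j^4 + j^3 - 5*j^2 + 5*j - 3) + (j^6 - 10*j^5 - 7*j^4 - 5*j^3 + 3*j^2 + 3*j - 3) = 2*j^6 - 9*j^5 - 4*j^3 - 2*j^2 + 8*j - 6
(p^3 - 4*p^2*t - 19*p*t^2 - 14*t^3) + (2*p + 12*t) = p^3 - 4*p^2*t - 19*p*t^2 + 2*p - 14*t^3 + 12*t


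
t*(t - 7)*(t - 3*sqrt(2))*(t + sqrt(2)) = t^4 - 7*t^3 - 2*sqrt(2)*t^3 - 6*t^2 + 14*sqrt(2)*t^2 + 42*t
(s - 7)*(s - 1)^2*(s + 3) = s^4 - 6*s^3 - 12*s^2 + 38*s - 21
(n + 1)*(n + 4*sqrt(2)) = n^2 + n + 4*sqrt(2)*n + 4*sqrt(2)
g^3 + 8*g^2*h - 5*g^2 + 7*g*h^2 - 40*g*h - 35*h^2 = (g - 5)*(g + h)*(g + 7*h)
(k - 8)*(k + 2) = k^2 - 6*k - 16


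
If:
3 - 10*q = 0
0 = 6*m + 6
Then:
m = -1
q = 3/10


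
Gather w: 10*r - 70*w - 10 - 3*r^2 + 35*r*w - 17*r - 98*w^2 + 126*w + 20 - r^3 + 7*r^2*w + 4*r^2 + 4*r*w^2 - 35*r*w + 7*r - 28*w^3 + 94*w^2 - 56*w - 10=-r^3 + 7*r^2*w + r^2 - 28*w^3 + w^2*(4*r - 4)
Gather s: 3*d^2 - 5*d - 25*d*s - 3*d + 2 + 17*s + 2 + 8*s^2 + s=3*d^2 - 8*d + 8*s^2 + s*(18 - 25*d) + 4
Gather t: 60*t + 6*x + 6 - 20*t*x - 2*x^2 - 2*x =t*(60 - 20*x) - 2*x^2 + 4*x + 6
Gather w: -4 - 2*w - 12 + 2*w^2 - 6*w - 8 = 2*w^2 - 8*w - 24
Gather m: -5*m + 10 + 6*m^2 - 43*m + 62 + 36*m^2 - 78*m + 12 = 42*m^2 - 126*m + 84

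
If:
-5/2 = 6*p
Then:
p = -5/12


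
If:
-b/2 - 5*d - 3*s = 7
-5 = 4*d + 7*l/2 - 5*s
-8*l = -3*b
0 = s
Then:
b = 48/73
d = -107/73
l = 18/73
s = 0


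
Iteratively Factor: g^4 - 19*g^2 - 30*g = (g + 2)*(g^3 - 2*g^2 - 15*g) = (g - 5)*(g + 2)*(g^2 + 3*g) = (g - 5)*(g + 2)*(g + 3)*(g)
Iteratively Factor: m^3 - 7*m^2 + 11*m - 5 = (m - 5)*(m^2 - 2*m + 1) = (m - 5)*(m - 1)*(m - 1)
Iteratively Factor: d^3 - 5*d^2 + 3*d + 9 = (d - 3)*(d^2 - 2*d - 3) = (d - 3)^2*(d + 1)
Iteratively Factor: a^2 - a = (a)*(a - 1)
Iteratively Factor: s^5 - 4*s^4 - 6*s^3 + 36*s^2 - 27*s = (s - 3)*(s^4 - s^3 - 9*s^2 + 9*s) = (s - 3)^2*(s^3 + 2*s^2 - 3*s) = (s - 3)^2*(s - 1)*(s^2 + 3*s) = (s - 3)^2*(s - 1)*(s + 3)*(s)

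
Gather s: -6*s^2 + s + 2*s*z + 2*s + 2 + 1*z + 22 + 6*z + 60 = -6*s^2 + s*(2*z + 3) + 7*z + 84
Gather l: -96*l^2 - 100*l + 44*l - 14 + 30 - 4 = -96*l^2 - 56*l + 12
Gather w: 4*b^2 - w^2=4*b^2 - w^2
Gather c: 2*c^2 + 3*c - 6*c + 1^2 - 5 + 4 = 2*c^2 - 3*c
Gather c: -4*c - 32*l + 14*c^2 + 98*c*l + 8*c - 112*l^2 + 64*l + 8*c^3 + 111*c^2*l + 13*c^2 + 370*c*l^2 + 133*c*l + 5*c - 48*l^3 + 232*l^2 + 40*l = 8*c^3 + c^2*(111*l + 27) + c*(370*l^2 + 231*l + 9) - 48*l^3 + 120*l^2 + 72*l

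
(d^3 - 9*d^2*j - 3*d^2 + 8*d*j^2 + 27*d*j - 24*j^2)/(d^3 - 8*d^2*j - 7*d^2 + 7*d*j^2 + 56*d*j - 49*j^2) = (d^2 - 8*d*j - 3*d + 24*j)/(d^2 - 7*d*j - 7*d + 49*j)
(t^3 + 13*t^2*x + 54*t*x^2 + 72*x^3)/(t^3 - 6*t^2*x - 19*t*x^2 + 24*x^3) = (t^2 + 10*t*x + 24*x^2)/(t^2 - 9*t*x + 8*x^2)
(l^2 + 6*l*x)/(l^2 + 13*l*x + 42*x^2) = l/(l + 7*x)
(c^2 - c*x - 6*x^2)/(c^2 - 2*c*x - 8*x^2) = (-c + 3*x)/(-c + 4*x)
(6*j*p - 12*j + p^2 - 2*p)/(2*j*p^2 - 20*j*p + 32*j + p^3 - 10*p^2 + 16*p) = (6*j + p)/(2*j*p - 16*j + p^2 - 8*p)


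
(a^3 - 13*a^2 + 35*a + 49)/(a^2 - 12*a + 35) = (a^2 - 6*a - 7)/(a - 5)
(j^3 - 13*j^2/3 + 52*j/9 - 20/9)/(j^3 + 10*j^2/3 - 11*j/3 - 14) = (9*j^2 - 21*j + 10)/(3*(3*j^2 + 16*j + 21))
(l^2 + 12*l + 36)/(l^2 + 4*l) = (l^2 + 12*l + 36)/(l*(l + 4))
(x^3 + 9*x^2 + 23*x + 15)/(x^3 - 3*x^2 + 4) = (x^2 + 8*x + 15)/(x^2 - 4*x + 4)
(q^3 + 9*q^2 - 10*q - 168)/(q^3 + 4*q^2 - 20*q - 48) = (q + 7)/(q + 2)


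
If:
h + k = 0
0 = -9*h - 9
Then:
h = -1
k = 1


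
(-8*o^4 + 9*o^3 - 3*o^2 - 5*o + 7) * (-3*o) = 24*o^5 - 27*o^4 + 9*o^3 + 15*o^2 - 21*o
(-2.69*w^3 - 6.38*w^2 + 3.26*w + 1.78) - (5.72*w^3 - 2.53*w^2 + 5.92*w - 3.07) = -8.41*w^3 - 3.85*w^2 - 2.66*w + 4.85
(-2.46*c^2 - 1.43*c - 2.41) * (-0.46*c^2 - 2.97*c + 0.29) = 1.1316*c^4 + 7.964*c^3 + 4.6423*c^2 + 6.743*c - 0.6989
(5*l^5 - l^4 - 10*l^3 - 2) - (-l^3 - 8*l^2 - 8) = 5*l^5 - l^4 - 9*l^3 + 8*l^2 + 6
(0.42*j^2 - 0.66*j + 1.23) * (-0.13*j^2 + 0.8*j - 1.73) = -0.0546*j^4 + 0.4218*j^3 - 1.4145*j^2 + 2.1258*j - 2.1279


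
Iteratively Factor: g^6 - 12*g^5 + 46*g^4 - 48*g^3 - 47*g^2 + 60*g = (g)*(g^5 - 12*g^4 + 46*g^3 - 48*g^2 - 47*g + 60) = g*(g - 1)*(g^4 - 11*g^3 + 35*g^2 - 13*g - 60) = g*(g - 1)*(g + 1)*(g^3 - 12*g^2 + 47*g - 60) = g*(g - 5)*(g - 1)*(g + 1)*(g^2 - 7*g + 12) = g*(g - 5)*(g - 4)*(g - 1)*(g + 1)*(g - 3)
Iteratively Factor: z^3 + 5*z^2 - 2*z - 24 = (z + 3)*(z^2 + 2*z - 8) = (z + 3)*(z + 4)*(z - 2)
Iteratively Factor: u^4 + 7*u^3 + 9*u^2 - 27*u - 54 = (u + 3)*(u^3 + 4*u^2 - 3*u - 18) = (u - 2)*(u + 3)*(u^2 + 6*u + 9) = (u - 2)*(u + 3)^2*(u + 3)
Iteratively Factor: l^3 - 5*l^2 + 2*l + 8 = (l - 4)*(l^2 - l - 2) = (l - 4)*(l + 1)*(l - 2)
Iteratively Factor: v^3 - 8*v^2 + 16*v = (v)*(v^2 - 8*v + 16) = v*(v - 4)*(v - 4)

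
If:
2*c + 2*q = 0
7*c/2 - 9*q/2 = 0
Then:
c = 0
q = 0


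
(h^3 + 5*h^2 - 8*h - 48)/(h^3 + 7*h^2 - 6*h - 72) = (h + 4)/(h + 6)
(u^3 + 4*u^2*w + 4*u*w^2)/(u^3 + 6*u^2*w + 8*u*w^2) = (u + 2*w)/(u + 4*w)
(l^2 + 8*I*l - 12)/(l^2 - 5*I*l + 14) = (l + 6*I)/(l - 7*I)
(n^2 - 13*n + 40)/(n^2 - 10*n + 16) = (n - 5)/(n - 2)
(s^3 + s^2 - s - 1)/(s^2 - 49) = (s^3 + s^2 - s - 1)/(s^2 - 49)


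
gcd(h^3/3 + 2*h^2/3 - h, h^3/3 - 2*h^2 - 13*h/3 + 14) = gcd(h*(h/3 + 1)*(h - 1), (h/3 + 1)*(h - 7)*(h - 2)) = h + 3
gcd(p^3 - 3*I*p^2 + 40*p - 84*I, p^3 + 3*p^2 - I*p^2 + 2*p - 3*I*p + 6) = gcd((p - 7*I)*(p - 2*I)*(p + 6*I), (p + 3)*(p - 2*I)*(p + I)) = p - 2*I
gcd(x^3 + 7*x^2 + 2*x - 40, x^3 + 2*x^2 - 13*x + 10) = x^2 + 3*x - 10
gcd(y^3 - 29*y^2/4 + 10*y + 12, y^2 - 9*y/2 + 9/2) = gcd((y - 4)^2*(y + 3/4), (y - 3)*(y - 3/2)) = 1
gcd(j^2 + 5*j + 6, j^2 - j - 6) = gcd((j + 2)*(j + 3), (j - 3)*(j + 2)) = j + 2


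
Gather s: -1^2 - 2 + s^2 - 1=s^2 - 4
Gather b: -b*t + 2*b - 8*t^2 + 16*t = b*(2 - t) - 8*t^2 + 16*t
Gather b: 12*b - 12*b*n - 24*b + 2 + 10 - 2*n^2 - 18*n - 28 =b*(-12*n - 12) - 2*n^2 - 18*n - 16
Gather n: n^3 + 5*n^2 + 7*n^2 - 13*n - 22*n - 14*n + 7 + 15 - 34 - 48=n^3 + 12*n^2 - 49*n - 60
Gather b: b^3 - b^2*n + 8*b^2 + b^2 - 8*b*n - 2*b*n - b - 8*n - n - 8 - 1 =b^3 + b^2*(9 - n) + b*(-10*n - 1) - 9*n - 9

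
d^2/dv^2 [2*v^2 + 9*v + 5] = 4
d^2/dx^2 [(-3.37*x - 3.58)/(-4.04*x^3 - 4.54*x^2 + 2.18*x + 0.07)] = (330.022752*x^5 + 1072.043088*x^4 + 1248.88956*x^3 + 264.994944*x^2 - 200.091396*x + 35.274108)/(65.939264*x^9 + 222.300192*x^8 + 143.069328*x^7 - 149.759*x^6 - 84.904248*x^5 + 64.098276*x^4 - 6.14402*x^3 - 0.931266*x^2 - 0.032046*x - 0.000343)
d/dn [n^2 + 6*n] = 2*n + 6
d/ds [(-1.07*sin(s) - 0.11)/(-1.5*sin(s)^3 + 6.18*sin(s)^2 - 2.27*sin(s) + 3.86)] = (-3.21*sin(s)^3 + 6.1176*sin(s)^2 + 1.3596*sin(s) - 4.3799)*cos(s)/(2.25*sin(s)^6 - 18.54*sin(s)^5 + 45.0024*sin(s)^4 - 39.6372*sin(s)^3 + 52.8625*sin(s)^2 - 17.5244*sin(s) + 14.8996)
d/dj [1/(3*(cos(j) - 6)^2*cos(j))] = (cos(j) - 2)*sin(j)/((cos(j) - 6)^3*cos(j)^2)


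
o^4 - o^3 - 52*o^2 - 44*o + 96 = (o - 8)*(o - 1)*(o + 2)*(o + 6)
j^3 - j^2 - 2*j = j*(j - 2)*(j + 1)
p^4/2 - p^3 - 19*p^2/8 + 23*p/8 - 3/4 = (p/2 + 1)*(p - 3)*(p - 1/2)^2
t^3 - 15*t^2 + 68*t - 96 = (t - 8)*(t - 4)*(t - 3)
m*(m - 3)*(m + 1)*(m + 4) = m^4 + 2*m^3 - 11*m^2 - 12*m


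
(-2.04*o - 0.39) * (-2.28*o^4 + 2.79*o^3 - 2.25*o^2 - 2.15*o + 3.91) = 4.6512*o^5 - 4.8024*o^4 + 3.5019*o^3 + 5.2635*o^2 - 7.1379*o - 1.5249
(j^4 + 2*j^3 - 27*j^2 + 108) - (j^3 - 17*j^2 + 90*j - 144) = j^4 + j^3 - 10*j^2 - 90*j + 252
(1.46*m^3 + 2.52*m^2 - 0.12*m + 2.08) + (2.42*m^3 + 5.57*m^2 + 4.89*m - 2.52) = 3.88*m^3 + 8.09*m^2 + 4.77*m - 0.44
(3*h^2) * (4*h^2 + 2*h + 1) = 12*h^4 + 6*h^3 + 3*h^2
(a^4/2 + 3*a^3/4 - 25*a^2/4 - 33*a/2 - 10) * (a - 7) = a^5/2 - 11*a^4/4 - 23*a^3/2 + 109*a^2/4 + 211*a/2 + 70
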